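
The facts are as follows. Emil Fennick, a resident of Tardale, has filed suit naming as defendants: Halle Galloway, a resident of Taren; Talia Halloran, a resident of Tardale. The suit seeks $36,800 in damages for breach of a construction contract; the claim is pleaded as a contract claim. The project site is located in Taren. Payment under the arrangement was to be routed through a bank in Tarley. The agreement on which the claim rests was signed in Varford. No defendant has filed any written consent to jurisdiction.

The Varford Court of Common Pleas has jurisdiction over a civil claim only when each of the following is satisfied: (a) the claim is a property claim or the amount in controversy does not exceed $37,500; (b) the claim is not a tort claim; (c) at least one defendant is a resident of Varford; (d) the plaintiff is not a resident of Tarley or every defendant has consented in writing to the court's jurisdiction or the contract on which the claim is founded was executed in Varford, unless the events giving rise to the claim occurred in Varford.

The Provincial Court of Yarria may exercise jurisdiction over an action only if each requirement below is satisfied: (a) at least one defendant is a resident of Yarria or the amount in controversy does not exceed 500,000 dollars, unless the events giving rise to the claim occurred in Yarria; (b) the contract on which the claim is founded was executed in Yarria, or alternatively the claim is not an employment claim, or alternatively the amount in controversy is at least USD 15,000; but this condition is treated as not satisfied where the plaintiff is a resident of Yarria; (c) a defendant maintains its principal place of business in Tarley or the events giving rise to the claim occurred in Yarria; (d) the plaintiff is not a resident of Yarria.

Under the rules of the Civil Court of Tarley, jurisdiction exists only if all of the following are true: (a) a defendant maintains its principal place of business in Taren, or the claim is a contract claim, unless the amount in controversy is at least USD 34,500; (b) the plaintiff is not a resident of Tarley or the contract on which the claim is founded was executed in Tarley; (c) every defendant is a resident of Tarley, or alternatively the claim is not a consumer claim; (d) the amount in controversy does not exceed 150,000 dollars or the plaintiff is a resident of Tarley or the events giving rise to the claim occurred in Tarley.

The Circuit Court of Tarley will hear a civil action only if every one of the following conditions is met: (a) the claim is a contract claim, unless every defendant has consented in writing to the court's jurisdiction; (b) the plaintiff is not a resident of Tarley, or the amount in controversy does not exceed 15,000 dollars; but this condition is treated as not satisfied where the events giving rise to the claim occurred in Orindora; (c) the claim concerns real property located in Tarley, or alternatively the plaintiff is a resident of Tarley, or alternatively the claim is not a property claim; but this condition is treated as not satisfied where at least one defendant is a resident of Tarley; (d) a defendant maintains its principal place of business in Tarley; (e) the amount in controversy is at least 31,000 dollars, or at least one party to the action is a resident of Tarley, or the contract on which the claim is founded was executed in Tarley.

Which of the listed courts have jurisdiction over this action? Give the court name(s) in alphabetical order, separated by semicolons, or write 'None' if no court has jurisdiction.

The Varford Court of Common Pleas:
  (a) The amount in controversy is $36,800, within the 37,500 dollars ceiling, so this disjunct is met. Condition met.
  (b) The claim is a contract claim, not a tort claim. Condition met.
  (c) No defendant resides in Varford (they reside in Taren, Tardale). Not met.
  (d) The plaintiff resides in Tardale, which is not Tarley — that alternative is enough. Condition met.
  → Not every requirement is met — no jurisdiction.
The Provincial Court of Yarria:
  (a) The amount in controversy is 36,800 dollars, within the $500,000 ceiling, so this disjunct is met. Satisfied.
  (b) The claim is a contract claim, not an employment claim, so one alternative holds. The carve-out does not apply: the plaintiff resides in Tardale, not Yarria. Condition met.
  (c) No defendant is a corporation; the operative events occurred in Taren, not Yarria — every alternative fails. Fails.
  (d) The plaintiff resides in Tardale, which is not Yarria. Satisfied.
  → No jurisdiction.
The Civil Court of Tarley:
  (a) The claim is a contract claim, so one alternative holds. Condition met.
  (b) The plaintiff resides in Tardale, which is not Tarley — that alternative is enough. Met.
  (c) The claim is a contract claim, not a consumer claim, which satisfies one of the alternatives. Condition met.
  (d) The amount in controversy is 36,800 dollars, within the 150,000 dollars ceiling — that alternative is enough. Condition met.
  → Jurisdiction lies.
The Circuit Court of Tarley:
  (a) The claim is a contract claim. Condition met.
  (b) The plaintiff resides in Tardale, which is not Tarley, so one alternative holds. The carve-out does not apply: the operative events occurred in Taren, not Orindora. Condition met.
  (c) The claim is a contract claim, not a property claim, so one alternative holds. And the carve-out is inapplicable — no defendant resides in Tarley (they reside in Taren, Tardale). Condition met.
  (d) No defendant is a corporation. Fails.
  (e) The amount in controversy is 36,800 dollars, which meets the 31,000 dollars floor, which satisfies one of the alternatives. Satisfied.
  → The court lacks jurisdiction.

the Civil Court of Tarley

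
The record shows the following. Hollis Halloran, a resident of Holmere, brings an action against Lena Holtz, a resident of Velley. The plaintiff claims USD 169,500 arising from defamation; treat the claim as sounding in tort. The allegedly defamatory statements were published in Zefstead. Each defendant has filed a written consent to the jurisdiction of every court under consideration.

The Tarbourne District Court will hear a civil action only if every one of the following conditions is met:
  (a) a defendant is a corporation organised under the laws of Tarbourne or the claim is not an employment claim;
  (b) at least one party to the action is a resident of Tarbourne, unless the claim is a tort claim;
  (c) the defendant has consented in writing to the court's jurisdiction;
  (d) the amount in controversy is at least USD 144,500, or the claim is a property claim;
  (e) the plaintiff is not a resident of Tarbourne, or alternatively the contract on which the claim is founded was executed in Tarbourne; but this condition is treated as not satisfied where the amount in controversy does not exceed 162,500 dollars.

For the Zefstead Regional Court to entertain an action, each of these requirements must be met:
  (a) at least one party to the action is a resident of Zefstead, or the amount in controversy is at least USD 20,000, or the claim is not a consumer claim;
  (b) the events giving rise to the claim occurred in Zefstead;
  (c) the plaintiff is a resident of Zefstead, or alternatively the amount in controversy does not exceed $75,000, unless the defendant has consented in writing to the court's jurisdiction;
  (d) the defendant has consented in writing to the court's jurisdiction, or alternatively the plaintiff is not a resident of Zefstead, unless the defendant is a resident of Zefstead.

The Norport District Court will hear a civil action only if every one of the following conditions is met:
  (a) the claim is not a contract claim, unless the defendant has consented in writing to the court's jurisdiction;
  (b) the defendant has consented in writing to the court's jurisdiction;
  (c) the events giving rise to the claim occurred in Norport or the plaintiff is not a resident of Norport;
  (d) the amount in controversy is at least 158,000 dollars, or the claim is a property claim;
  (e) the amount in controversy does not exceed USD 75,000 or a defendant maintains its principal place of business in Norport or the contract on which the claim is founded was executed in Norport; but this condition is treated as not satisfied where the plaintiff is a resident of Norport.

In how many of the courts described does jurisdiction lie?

The Tarbourne District Court:
  (a) The claim is a tort claim, not an employment claim, so one alternative holds. Met.
  (b) No party resides in Tarbourne. However, the claim is a tort claim, so the 'unless' proviso supplies this condition. Met.
  (c) Every defendant has filed written consent. Satisfied.
  (d) The amount in controversy is USD 169,500, which meets the $144,500 floor — that alternative is enough. Condition met.
  (e) The plaintiff resides in Holmere, which is not Tarbourne, so one alternative holds. The exception is not triggered, since the amount in controversy is USD 169,500, above the USD 162,500 ceiling. Satisfied.
  → The court has jurisdiction.
The Zefstead Regional Court:
  (a) The amount in controversy is 169,500 dollars, which meets the 20,000 dollars floor, so this disjunct is met. Met.
  (b) The operative events occurred in Zefstead. Met.
  (c) The plaintiff resides in Holmere, not Zefstead; the amount in controversy is 169,500 dollars, above the 75,000 dollars ceiling — none of the alternatives is met. But every defendant has filed written consent, and the 'unless' clause therefore excuses the requirement. Condition met.
  (d) Every defendant has filed written consent — that alternative is enough. Satisfied.
  → The court has jurisdiction.
The Norport District Court:
  (a) The claim is a tort claim, not a contract claim. Met.
  (b) Every defendant has filed written consent. Met.
  (c) The plaintiff resides in Holmere, which is not Norport — that alternative is enough. Condition met.
  (d) The amount in controversy is $169,500, which meets the 158,000 dollars floor, which satisfies one of the alternatives. Condition met.
  (e) The amount in controversy is USD 169,500, above the 75,000 dollars ceiling; no defendant is a corporation; no contract (and hence no place of execution) is alleged — no alternative holds. Not met.
  → Not every requirement is met — no jurisdiction.
Courts with jurisdiction: the Tarbourne District Court, the Zefstead Regional Court — 2 in total.

2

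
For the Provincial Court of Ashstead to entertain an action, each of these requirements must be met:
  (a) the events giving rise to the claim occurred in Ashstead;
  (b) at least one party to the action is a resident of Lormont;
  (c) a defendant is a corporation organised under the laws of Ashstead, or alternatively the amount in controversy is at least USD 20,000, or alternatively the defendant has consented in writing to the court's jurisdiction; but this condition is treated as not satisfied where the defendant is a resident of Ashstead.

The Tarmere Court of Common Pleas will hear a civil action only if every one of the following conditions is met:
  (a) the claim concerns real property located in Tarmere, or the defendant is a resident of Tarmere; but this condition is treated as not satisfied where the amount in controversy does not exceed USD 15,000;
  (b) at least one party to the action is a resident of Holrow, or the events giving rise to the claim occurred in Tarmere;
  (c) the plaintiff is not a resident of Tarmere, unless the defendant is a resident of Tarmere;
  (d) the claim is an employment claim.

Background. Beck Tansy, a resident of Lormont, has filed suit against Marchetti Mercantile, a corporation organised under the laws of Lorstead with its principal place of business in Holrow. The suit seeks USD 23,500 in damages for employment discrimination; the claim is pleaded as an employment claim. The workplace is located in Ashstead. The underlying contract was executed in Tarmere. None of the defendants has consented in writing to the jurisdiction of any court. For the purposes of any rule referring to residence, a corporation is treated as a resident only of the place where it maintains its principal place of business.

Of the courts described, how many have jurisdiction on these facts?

The Provincial Court of Ashstead:
  (a) The operative events occurred in Ashstead. Met.
  (b) Beck Tansy resides in Lormont. Satisfied.
  (c) The amount in controversy is USD 23,500, which meets the 20,000 dollars floor, so this disjunct is met. The exception is not triggered, since the defendant resides in Holrow, not Ashstead. Satisfied.
  → The court has jurisdiction.
The Tarmere Court of Common Pleas:
  (a) The claim does not concern real property; the defendant resides in Holrow, not Tarmere — no alternative holds. Condition not met.
  (b) Marchetti Mercantile resides in Holrow, so this disjunct is met. Condition met.
  (c) The plaintiff resides in Lormont, which is not Tarmere. Condition met.
  (d) The claim is an employment claim. Met.
  → Not every requirement is met — no jurisdiction.
Courts with jurisdiction: the Provincial Court of Ashstead — 1 in total.

1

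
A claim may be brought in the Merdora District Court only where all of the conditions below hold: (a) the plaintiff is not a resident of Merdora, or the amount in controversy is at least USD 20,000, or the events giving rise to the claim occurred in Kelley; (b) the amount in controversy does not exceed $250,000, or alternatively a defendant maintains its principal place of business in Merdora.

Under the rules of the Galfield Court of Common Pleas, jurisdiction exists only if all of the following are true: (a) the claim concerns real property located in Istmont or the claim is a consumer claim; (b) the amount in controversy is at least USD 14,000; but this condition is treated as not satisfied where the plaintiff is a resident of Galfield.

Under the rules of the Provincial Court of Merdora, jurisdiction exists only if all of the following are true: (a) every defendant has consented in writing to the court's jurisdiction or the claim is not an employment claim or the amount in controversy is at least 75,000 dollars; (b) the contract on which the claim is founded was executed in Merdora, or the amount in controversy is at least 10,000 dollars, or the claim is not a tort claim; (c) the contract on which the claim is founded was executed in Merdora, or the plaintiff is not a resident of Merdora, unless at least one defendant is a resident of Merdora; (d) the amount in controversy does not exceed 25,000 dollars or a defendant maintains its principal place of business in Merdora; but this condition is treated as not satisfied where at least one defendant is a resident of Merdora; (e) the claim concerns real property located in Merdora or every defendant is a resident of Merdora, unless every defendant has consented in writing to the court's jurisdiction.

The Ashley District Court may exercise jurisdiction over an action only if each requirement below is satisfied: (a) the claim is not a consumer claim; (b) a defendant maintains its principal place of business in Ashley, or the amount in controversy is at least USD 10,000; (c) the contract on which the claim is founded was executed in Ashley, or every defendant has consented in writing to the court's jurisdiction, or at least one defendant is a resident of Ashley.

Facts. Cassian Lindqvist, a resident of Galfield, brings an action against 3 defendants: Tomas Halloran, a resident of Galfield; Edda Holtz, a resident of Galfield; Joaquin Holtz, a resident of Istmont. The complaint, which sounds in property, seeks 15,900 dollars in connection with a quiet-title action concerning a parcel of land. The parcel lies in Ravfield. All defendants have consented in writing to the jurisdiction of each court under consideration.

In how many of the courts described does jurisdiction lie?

The Merdora District Court:
  (a) The plaintiff resides in Galfield, which is not Merdora — that alternative is enough. Condition met.
  (b) The amount in controversy is USD 15,900, within the USD 250,000 ceiling, so this disjunct is met. Condition met.
  → All conditions met; jurisdiction exists.
The Galfield Court of Common Pleas:
  (a) The property lies in Ravfield, not Istmont; the claim is a property claim, not a consumer claim — none of the alternatives is met. Condition not met.
  (b) The amount in controversy is USD 15,900, which meets the USD 14,000 floor. But the carve-out bites: the plaintiff resides in Galfield. Not met.
  → Not every requirement is met — no jurisdiction.
The Provincial Court of Merdora:
  (a) Every defendant has filed written consent, which satisfies one of the alternatives. Condition met.
  (b) The amount in controversy is $15,900, which meets the 10,000 dollars floor, which satisfies one of the alternatives. Met.
  (c) The plaintiff resides in Galfield, which is not Merdora, so this disjunct is met. Condition met.
  (d) The amount in controversy is 15,900 dollars, within the $25,000 ceiling, which satisfies one of the alternatives. The exception is not triggered, since no defendant resides in Merdora (they reside in Galfield, Galfield, Istmont). Met.
  (e) The property lies in Ravfield, not Merdora; the defendants reside as follows — Tomas Halloran in Galfield, Edda Holtz in Galfield, Joaquin Holtz in Istmont — not all in Merdora — every alternative fails. The proviso rescues it, though: every defendant has filed written consent. Met.
  → Jurisdiction lies.
The Ashley District Court:
  (a) The claim is a property claim, not a consumer claim. Met.
  (b) The amount in controversy is 15,900 dollars, which meets the USD 10,000 floor — that alternative is enough. Met.
  (c) Every defendant has filed written consent — that alternative is enough. Satisfied.
  → All conditions met; jurisdiction exists.
Courts with jurisdiction: the Merdora District Court, the Provincial Court of Merdora, the Ashley District Court — 3 in total.

3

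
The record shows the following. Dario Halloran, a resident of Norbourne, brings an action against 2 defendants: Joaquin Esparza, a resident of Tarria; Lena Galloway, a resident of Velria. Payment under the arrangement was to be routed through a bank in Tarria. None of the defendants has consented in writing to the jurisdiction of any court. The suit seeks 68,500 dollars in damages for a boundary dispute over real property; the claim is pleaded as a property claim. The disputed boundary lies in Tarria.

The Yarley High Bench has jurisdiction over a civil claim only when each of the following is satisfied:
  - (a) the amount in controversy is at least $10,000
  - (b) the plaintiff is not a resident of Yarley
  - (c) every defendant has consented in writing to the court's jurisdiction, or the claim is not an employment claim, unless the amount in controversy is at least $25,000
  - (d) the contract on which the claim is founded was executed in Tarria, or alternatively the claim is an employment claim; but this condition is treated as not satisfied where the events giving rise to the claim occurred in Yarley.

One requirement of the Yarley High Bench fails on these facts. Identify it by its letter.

The Yarley High Bench:
  (a) The amount in controversy is USD 68,500, which meets the $10,000 floor. Condition met.
  (b) The plaintiff resides in Norbourne, which is not Yarley. Condition met.
  (c) The claim is a property claim, not an employment claim — that alternative is enough. Satisfied.
  (d) No contract (and hence no place of execution) is alleged; the claim is a property claim, not an employment claim — every alternative fails. Fails.
Only condition (d) fails.

(d)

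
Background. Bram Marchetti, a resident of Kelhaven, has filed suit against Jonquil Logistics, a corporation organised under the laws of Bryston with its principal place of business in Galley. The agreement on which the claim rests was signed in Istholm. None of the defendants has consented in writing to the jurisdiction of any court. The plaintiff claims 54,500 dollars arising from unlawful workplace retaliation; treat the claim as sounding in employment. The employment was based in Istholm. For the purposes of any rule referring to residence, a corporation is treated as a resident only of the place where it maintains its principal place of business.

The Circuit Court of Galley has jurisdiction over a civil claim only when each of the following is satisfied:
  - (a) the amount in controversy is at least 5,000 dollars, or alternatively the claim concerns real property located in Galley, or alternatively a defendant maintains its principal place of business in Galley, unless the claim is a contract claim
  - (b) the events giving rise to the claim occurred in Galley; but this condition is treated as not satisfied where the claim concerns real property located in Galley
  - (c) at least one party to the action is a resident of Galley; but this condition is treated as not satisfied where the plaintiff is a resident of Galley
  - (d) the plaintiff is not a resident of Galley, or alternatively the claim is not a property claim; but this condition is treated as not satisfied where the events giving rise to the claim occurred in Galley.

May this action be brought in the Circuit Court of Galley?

No

The Circuit Court of Galley:
  (a) The amount in controversy is USD 54,500, which meets the $5,000 floor, so one alternative holds. Satisfied.
  (b) The operative events occurred in Istholm, not Galley. Not satisfied.
  (c) Jonquil Logistics resides in Galley. The carve-out does not apply: the plaintiff resides in Kelhaven, not Galley. Satisfied.
  (d) The plaintiff resides in Kelhaven, which is not Galley, so this disjunct is met. The carve-out does not apply: the operative events occurred in Istholm, not Galley. Condition met.
  → No jurisdiction.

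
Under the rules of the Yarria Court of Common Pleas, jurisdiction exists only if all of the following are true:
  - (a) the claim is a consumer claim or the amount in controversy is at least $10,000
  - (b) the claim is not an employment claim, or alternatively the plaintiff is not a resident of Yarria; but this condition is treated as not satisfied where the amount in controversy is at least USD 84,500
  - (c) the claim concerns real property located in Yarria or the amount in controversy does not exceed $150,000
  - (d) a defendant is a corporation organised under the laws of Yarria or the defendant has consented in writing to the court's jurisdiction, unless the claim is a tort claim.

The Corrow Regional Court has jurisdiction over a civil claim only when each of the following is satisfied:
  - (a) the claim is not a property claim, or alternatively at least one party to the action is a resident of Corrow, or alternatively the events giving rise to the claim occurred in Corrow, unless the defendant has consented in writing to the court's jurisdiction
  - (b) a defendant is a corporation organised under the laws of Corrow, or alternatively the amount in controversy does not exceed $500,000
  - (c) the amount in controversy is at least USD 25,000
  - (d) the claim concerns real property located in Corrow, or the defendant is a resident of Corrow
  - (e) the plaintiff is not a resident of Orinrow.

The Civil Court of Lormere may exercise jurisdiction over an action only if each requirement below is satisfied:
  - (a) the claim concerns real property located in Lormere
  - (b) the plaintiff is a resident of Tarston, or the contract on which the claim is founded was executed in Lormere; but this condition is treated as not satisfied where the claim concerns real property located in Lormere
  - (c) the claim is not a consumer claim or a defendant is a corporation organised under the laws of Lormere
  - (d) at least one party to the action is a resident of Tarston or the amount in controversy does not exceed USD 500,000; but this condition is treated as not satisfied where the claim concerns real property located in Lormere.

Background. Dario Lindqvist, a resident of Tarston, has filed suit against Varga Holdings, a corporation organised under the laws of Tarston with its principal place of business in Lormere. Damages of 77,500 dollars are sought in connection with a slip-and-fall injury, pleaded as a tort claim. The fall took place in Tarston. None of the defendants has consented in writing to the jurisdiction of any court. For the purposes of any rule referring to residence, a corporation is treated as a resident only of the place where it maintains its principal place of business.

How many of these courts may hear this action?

1

The Yarria Court of Common Pleas:
  (a) The amount in controversy is 77,500 dollars, which meets the $10,000 floor, so one alternative holds. Condition met.
  (b) The claim is a tort claim, not an employment claim, so one alternative holds. The exception is not triggered, since the amount in controversy is USD 77,500, below the $84,500 floor. Met.
  (c) The amount in controversy is $77,500, within the USD 150,000 ceiling — that alternative is enough. Met.
  (d) The corporate defendant(s) are organised in Tarston, not Yarria; no such written consent has been filed — no alternative holds. However, the claim is a tort claim, so the 'unless' proviso supplies this condition. Met.
  → All conditions met; jurisdiction exists.
The Corrow Regional Court:
  (a) The claim is a tort claim, not a property claim, so this disjunct is met. Condition met.
  (b) The amount in controversy is $77,500, within the $500,000 ceiling, so one alternative holds. Satisfied.
  (c) The amount in controversy is USD 77,500, which meets the USD 25,000 floor. Condition met.
  (d) The claim does not concern real property; the defendant resides in Lormere, not Corrow — no alternative holds. Condition not met.
  (e) The plaintiff resides in Tarston, which is not Orinrow. Condition met.
  → Not every requirement is met — no jurisdiction.
The Civil Court of Lormere:
  (a) The claim does not concern real property. Not satisfied.
  (b) The plaintiff resides in Tarston, so one alternative holds. The carve-out does not apply: the claim does not concern real property. Met.
  (c) The claim is a tort claim, not a consumer claim — that alternative is enough. Condition met.
  (d) Dario Lindqvist resides in Tarston, which satisfies one of the alternatives. The carve-out does not apply: the claim does not concern real property. Met.
  → The court lacks jurisdiction.
Courts with jurisdiction: the Yarria Court of Common Pleas — 1 in total.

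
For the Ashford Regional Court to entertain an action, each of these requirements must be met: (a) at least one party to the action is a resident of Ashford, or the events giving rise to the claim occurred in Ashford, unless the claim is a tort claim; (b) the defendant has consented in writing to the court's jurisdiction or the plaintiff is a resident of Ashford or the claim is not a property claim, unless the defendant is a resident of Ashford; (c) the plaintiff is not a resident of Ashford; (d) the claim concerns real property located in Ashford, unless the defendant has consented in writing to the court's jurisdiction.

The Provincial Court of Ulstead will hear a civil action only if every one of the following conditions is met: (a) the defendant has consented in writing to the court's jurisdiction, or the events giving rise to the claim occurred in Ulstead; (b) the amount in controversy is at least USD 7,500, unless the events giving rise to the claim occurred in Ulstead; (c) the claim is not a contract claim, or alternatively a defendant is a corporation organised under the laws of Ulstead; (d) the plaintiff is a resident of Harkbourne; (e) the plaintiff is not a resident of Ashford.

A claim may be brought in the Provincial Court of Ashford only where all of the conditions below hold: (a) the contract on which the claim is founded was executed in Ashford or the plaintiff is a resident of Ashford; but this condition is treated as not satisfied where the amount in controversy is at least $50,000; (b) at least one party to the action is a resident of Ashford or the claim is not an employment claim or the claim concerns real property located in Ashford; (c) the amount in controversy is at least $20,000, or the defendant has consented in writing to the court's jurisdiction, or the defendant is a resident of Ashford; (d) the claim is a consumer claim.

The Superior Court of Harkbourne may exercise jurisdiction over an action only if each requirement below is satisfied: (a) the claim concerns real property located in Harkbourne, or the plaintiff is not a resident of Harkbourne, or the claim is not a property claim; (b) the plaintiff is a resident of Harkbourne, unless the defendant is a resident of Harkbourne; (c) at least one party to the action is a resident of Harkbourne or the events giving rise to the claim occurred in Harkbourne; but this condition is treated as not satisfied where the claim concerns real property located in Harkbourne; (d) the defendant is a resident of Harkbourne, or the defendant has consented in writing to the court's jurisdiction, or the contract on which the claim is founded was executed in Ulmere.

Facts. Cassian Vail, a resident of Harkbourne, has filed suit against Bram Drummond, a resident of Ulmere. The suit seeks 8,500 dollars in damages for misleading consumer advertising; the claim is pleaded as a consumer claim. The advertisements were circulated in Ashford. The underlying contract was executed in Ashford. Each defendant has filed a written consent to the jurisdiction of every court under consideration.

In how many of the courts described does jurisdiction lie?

The Ashford Regional Court:
  (a) The operative events occurred in Ashford, so one alternative holds. Met.
  (b) Every defendant has filed written consent, so this disjunct is met. Satisfied.
  (c) The plaintiff resides in Harkbourne, which is not Ashford. Satisfied.
  (d) The claim does not concern real property. However, every defendant has filed written consent, so the 'unless' proviso supplies this condition. Satisfied.
  → Jurisdiction lies.
The Provincial Court of Ulstead:
  (a) Every defendant has filed written consent, so this disjunct is met. Condition met.
  (b) The amount in controversy is 8,500 dollars, which meets the $7,500 floor. Condition met.
  (c) The claim is a consumer claim, not a contract claim — that alternative is enough. Condition met.
  (d) The plaintiff resides in Harkbourne. Satisfied.
  (e) The plaintiff resides in Harkbourne, which is not Ashford. Met.
  → Jurisdiction lies.
The Provincial Court of Ashford:
  (a) The contract was executed in Ashford, so one alternative holds. The exception is not triggered, since the amount in controversy is $8,500, below the 50,000 dollars floor. Condition met.
  (b) The claim is a consumer claim, not an employment claim, which satisfies one of the alternatives. Condition met.
  (c) Every defendant has filed written consent — that alternative is enough. Met.
  (d) The claim is a consumer claim. Met.
  → The court has jurisdiction.
The Superior Court of Harkbourne:
  (a) The claim is a consumer claim, not a property claim, so one alternative holds. Condition met.
  (b) The plaintiff resides in Harkbourne. Satisfied.
  (c) Cassian Vail resides in Harkbourne, so this disjunct is met. And the carve-out is inapplicable — the claim does not concern real property. Met.
  (d) Every defendant has filed written consent, so one alternative holds. Satisfied.
  → All conditions met; jurisdiction exists.
Courts with jurisdiction: the Ashford Regional Court, the Provincial Court of Ulstead, the Provincial Court of Ashford, the Superior Court of Harkbourne — 4 in total.

4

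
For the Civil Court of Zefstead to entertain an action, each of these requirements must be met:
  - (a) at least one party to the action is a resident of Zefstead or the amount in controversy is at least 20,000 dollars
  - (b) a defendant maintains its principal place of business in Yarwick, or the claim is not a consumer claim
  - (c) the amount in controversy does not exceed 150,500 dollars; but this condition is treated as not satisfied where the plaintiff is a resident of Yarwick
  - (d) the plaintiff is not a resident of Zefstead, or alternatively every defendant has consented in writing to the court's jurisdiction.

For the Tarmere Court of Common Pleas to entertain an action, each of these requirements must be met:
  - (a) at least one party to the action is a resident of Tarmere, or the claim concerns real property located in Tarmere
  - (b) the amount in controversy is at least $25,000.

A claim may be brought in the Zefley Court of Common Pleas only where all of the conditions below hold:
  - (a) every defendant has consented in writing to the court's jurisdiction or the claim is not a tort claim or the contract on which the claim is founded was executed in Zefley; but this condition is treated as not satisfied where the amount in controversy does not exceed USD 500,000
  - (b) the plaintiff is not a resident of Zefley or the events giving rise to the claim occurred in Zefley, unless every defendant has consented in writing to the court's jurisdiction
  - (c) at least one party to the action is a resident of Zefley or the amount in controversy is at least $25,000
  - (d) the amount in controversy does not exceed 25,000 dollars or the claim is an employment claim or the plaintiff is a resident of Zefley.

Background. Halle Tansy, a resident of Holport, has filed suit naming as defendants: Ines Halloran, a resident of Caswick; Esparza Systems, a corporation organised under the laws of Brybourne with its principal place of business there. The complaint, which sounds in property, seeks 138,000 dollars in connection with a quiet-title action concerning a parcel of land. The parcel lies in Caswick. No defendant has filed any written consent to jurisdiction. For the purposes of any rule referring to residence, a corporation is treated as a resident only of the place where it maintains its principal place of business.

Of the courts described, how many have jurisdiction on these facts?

The Civil Court of Zefstead:
  (a) The amount in controversy is $138,000, which meets the USD 20,000 floor, so one alternative holds. Condition met.
  (b) The claim is a property claim, not a consumer claim — that alternative is enough. Met.
  (c) The amount in controversy is $138,000, within the USD 150,500 ceiling. The carve-out does not apply: the plaintiff resides in Holport, not Yarwick. Satisfied.
  (d) The plaintiff resides in Holport, which is not Zefstead, so this disjunct is met. Satisfied.
  → Every requirement is satisfied — jurisdiction.
The Tarmere Court of Common Pleas:
  (a) No party resides in Tarmere; the property lies in Caswick, not Tarmere — no alternative holds. Not met.
  (b) The amount in controversy is 138,000 dollars, which meets the 25,000 dollars floor. Satisfied.
  → At least one condition fails; no jurisdiction.
The Zefley Court of Common Pleas:
  (a) The claim is a property claim, not a tort claim, which satisfies one of the alternatives. But the amount in controversy is 138,000 dollars, within the 500,000 dollars ceiling, triggering the carve-out and defeating this condition. Not satisfied.
  (b) The plaintiff resides in Holport, which is not Zefley, so this disjunct is met. Condition met.
  (c) The amount in controversy is USD 138,000, which meets the 25,000 dollars floor, so one alternative holds. Met.
  (d) The amount in controversy is $138,000, above the USD 25,000 ceiling; the claim is a property claim, not an employment claim; the plaintiff resides in Holport, not Zefley — every alternative fails. Not satisfied.
  → The court lacks jurisdiction.
Courts with jurisdiction: the Civil Court of Zefstead — 1 in total.

1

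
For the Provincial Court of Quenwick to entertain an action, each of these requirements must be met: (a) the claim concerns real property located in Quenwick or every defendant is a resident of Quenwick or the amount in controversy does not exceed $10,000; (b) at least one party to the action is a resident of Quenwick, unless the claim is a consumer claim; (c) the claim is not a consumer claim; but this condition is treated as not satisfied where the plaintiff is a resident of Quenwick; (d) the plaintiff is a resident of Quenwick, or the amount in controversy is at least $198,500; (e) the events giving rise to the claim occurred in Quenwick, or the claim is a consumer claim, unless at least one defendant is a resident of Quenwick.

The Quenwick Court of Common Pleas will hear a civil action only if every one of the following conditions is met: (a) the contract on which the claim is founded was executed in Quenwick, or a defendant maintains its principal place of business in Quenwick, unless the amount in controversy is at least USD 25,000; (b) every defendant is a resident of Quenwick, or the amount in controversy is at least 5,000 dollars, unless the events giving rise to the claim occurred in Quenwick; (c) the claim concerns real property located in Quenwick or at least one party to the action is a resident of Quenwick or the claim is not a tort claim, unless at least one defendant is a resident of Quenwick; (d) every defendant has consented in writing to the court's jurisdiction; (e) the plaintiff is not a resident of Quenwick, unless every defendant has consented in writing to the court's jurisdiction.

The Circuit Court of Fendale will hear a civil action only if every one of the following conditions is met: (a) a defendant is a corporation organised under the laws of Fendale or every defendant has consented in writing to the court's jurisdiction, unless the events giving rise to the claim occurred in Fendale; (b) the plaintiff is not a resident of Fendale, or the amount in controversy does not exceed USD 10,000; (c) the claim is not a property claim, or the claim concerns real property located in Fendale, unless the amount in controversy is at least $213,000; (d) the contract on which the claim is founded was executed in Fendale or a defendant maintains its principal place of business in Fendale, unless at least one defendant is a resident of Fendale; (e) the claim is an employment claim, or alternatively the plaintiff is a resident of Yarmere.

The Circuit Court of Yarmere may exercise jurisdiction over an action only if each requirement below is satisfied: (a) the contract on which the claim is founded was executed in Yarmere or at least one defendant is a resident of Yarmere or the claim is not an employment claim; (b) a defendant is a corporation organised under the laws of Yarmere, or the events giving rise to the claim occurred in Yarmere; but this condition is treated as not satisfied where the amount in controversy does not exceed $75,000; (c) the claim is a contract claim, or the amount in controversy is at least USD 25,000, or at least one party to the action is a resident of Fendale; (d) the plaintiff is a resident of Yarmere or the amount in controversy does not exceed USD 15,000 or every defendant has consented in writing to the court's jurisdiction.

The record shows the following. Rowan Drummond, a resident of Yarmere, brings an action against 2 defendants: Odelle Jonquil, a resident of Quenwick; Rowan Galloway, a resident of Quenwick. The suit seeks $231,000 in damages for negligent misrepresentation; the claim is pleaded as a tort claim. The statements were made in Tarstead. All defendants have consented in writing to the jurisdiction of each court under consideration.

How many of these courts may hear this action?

2

The Provincial Court of Quenwick:
  (a) The defendants reside as follows — Odelle Jonquil in Quenwick, Rowan Galloway in Quenwick — all in Quenwick — that alternative is enough. Met.
  (b) Odelle Jonquil resides in Quenwick. Satisfied.
  (c) The claim is a tort claim, not a consumer claim. The carve-out does not apply: the plaintiff resides in Yarmere, not Quenwick. Met.
  (d) The amount in controversy is USD 231,000, which meets the $198,500 floor, so this disjunct is met. Met.
  (e) The operative events occurred in Tarstead, not Quenwick; the claim is a tort claim, not a consumer claim — none of the alternatives is met. But Odelle Jonquil resides in Quenwick, and the 'unless' clause therefore excuses the requirement. Satisfied.
  → The court has jurisdiction.
The Quenwick Court of Common Pleas:
  (a) No contract (and hence no place of execution) is alleged; no defendant is a corporation — none of the alternatives is met. However, the amount in controversy is USD 231,000, which meets the $25,000 floor, so the 'unless' proviso supplies this condition. Satisfied.
  (b) The defendants reside as follows — Odelle Jonquil in Quenwick, Rowan Galloway in Quenwick — all in Quenwick, which satisfies one of the alternatives. Met.
  (c) Odelle Jonquil resides in Quenwick, so one alternative holds. Met.
  (d) Every defendant has filed written consent. Met.
  (e) The plaintiff resides in Yarmere, which is not Quenwick. Satisfied.
  → Every requirement is satisfied — jurisdiction.
The Circuit Court of Fendale:
  (a) Every defendant has filed written consent — that alternative is enough. Satisfied.
  (b) The plaintiff resides in Yarmere, which is not Fendale, so one alternative holds. Condition met.
  (c) The claim is a tort claim, not a property claim — that alternative is enough. Met.
  (d) No contract (and hence no place of execution) is alleged; no defendant is a corporation — no alternative holds. Nor does the 'unless' clause help: no defendant resides in Fendale (they reside in Quenwick, Quenwick). Not satisfied.
  (e) The plaintiff resides in Yarmere — that alternative is enough. Met.
  → At least one condition fails; no jurisdiction.
The Circuit Court of Yarmere:
  (a) The claim is a tort claim, not an employment claim, so one alternative holds. Met.
  (b) No defendant is a corporation; the operative events occurred in Tarstead, not Yarmere — every alternative fails. Not satisfied.
  (c) The amount in controversy is 231,000 dollars, which meets the USD 25,000 floor, so this disjunct is met. Satisfied.
  (d) The plaintiff resides in Yarmere — that alternative is enough. Met.
  → No jurisdiction.
Courts with jurisdiction: the Provincial Court of Quenwick, the Quenwick Court of Common Pleas — 2 in total.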